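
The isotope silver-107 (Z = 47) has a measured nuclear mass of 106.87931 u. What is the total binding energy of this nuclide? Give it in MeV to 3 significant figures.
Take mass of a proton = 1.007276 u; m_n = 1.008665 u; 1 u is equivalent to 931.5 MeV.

915 MeV

Z = 47, so N = A − Z = 107 − 47 = 60.
Σm = 47·m_p + 60·m_n = 47.341972 + 60.519900 = 107.861872 u
Δm = 107.861872 − 106.87931 = 0.982562 u
E_B = 0.982562 × 931.5 = 915.257 MeV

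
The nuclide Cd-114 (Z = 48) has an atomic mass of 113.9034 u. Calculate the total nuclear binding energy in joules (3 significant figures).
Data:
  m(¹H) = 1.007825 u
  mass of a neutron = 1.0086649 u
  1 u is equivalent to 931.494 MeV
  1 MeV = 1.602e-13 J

1.56e-10 J

Total constituent mass: 48 × 1.007825 + 66 × 1.0086649 = 114.9474834 u
Δm = 114.9474834 − 113.9034 = 1.0440834 u
Converting to energy: 1.0440834 u × 931.494 MeV/u = 972.557 MeV
In joules: 972.557 MeV × 1.602e-13 J/MeV = 1.5580e-10 J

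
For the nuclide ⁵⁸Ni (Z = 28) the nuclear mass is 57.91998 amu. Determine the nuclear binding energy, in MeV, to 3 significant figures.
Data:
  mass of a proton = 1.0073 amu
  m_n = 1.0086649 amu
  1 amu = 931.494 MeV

507 MeV

Mass of separated nucleons = 28(1.0073) + 30(1.0086649) = 28.2044 + 30.2599470 = 58.4643470 amu
Mass defect Δm = 58.4643470 − 57.91998 = 0.5443670 amu
E_B = 0.5443670 × 931.494 = 507.075 MeV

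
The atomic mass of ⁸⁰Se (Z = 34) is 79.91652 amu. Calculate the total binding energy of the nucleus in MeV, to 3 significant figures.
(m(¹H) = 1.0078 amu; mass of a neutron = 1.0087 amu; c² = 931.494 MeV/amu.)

Total constituent mass: 34 × 1.0078 + 46 × 1.0087 = 80.6654 amu
Δm = 80.6654 − 79.91652 = 0.74888 amu
Converting to energy: 0.74888 amu × 931.494 MeV/amu = 697.577 MeV

698 MeV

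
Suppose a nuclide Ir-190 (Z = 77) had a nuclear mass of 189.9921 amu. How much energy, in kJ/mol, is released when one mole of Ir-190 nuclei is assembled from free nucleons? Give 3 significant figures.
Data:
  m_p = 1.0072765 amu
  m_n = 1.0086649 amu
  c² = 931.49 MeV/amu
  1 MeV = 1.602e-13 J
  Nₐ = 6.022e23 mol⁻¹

1.39e+11 kJ/mol

Z = 77, so N = A − Z = 190 − 77 = 113.
Total constituent mass: 77 × 1.0072765 + 113 × 1.0086649 = 191.5394242 amu
Δm = 191.5394242 − 189.9921 = 1.5473242 amu
Binding energy = Δm·c² = 1.5473242 × 931.49 MeV/amu = 1441.32 MeV
Per nucleus in joules: 1441.32 MeV × 1.602e-13 J/MeV = 2.3090e-10 J
Per mole: 2.3090e-10 J × 6.022e23 mol⁻¹ = 1.3905e+14 J/mol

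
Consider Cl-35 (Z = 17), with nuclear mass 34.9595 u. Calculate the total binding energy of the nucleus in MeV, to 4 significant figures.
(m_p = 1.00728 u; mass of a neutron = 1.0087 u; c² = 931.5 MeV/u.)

Z = 17, so N = A − Z = 35 − 17 = 18.
Total constituent mass: 17 × 1.00728 + 18 × 1.0087 = 35.28036 u
The mass defect is 35.28036 − 34.9595 = 0.32086 u.
Converting to energy: 0.32086 u × 931.5 MeV/u = 298.881 MeV

298.9 MeV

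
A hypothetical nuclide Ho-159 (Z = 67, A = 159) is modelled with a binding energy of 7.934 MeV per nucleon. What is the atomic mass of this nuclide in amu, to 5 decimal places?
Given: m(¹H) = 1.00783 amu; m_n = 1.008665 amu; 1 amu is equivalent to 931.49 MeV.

Total binding energy = 159 × 7.934 = 1261.506 MeV
Mass defect = 1261.506 MeV / (931.49 MeV/amu) = 1.3542883 amu
Constituent mass = 67(1.00783) + 92(1.008665) = 160.321790 amu
Atomic mass = 160.321790 − 1.3542883 = 158.9675017 amu ≈ 158.96750 amu (to 5 decimal places)

158.96750 amu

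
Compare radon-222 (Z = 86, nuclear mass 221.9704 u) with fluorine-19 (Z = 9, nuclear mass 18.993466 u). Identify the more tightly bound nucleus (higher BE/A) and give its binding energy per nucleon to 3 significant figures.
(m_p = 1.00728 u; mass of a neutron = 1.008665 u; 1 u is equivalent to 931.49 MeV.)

fluorine-19; 7.78 MeV/nucleon

radon-222: Σm = 86(1.00728) + 136(1.008665) = 223.804520 u; Δm = 1.834120 u; E_B = 1708.5 MeV; E_B/A = 7.696 MeV
fluorine-19: Σm = 9(1.00728) + 10(1.008665) = 19.152170 u; Δm = 0.158704 u; E_B = 147.83 MeV; E_B/A = 7.781 MeV
fluorine-19 has the higher binding energy per nucleon, so it is the more tightly bound nucleus.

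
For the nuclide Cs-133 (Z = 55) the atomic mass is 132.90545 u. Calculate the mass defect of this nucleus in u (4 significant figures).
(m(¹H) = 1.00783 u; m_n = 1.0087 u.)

1.204 u

With 55 protons and 78 neutrons (A = 133):
Σm = 55·m(¹H) + 78·m_n = 55.43065 + 78.6786 = 134.10925 u
Δm = 134.10925 − 132.90545 = 1.20380 u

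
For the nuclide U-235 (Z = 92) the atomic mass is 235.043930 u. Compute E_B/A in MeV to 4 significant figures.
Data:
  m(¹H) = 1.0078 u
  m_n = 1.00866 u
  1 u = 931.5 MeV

7.579 MeV/nucleon

Total constituent mass: 92 × 1.0078 + 143 × 1.00866 = 236.95598 u
Δm = 236.95598 − 235.043930 = 1.912050 u
Binding energy = Δm·c² = 1.912050 × 931.5 MeV/u = 1781.07 MeV
Dividing by A = 235 gives 7.579 MeV per nucleon.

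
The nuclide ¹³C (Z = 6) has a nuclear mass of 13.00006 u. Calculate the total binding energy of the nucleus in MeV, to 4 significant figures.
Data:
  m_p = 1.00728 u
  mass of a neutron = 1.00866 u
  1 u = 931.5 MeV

97.10 MeV

The nucleus contains 6 protons and 13 − 6 = 7 neutrons.
Mass of separated nucleons = 6(1.00728) + 7(1.00866) = 6.04368 + 7.06062 = 13.10430 u
The mass defect is 13.10430 − 13.00006 = 0.10424 u.
Binding energy = Δm·c² = 0.10424 × 931.5 MeV/u = 97.0996 MeV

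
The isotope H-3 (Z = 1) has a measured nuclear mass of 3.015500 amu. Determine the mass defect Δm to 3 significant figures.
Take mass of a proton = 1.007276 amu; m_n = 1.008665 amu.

With 1 protons and 2 neutrons (A = 3):
Σm = 1·m_p + 2·m_n = 1.007276 + 2.017330 = 3.024606 amu
Δm = 3.024606 − 3.015500 = 0.009106 amu

0.00911 amu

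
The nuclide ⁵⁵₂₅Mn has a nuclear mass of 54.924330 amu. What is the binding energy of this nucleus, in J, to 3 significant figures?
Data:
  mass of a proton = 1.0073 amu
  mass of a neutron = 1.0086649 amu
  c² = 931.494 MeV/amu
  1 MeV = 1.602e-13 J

With 25 protons and 30 neutrons (A = 55):
Mass of separated nucleons = 25(1.0073) + 30(1.0086649) = 25.1825 + 30.2599470 = 55.4424470 amu
Mass defect Δm = 55.4424470 − 54.924330 = 0.5181170 amu
Binding energy = Δm·c² = 0.5181170 × 931.494 MeV/amu = 482.623 MeV
In joules: 482.623 MeV × 1.602e-13 J/MeV = 7.7316e-11 J

7.73e-11 J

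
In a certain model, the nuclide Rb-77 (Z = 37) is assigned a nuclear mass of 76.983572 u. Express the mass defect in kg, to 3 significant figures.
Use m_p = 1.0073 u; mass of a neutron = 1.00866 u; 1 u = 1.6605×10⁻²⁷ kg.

1.05e-27 kg

Total constituent mass: 37 × 1.0073 + 40 × 1.00866 = 77.61650 u
Δm = 77.61650 − 76.983572 = 0.632928 u
In SI units: 0.632928 u × 1.6605×10⁻²⁷ kg/u = 1.0510e-27 kg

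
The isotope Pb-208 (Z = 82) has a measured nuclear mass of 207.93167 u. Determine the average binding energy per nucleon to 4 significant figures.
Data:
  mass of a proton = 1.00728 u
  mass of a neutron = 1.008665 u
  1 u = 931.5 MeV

Mass of separated nucleons = 82(1.00728) + 126(1.008665) = 82.59696 + 127.091790 = 209.688750 u
Mass defect Δm = 209.688750 − 207.93167 = 1.757080 u
E_B = 1.757080 × 931.5 = 1636.72 MeV
Dividing by A = 208 gives 7.869 MeV per nucleon.

7.869 MeV/nucleon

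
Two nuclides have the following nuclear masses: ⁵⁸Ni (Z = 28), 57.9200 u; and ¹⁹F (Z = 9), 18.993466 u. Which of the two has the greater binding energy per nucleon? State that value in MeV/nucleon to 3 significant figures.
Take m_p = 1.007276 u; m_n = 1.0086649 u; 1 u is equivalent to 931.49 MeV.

⁵⁸Ni; 8.73 MeV/nucleon

⁵⁸Ni: Σm = 28(1.007276) + 30(1.0086649) = 58.4636750 u; Δm = 0.5436750 u; E_B = 506.43 MeV; E_B/A = 8.732 MeV
¹⁹F: Σm = 9(1.007276) + 10(1.0086649) = 19.1521330 u; Δm = 0.1586670 u; E_B = 147.80 MeV; E_B/A = 7.779 MeV
⁵⁸Ni has the higher binding energy per nucleon, so it is the more tightly bound nucleus.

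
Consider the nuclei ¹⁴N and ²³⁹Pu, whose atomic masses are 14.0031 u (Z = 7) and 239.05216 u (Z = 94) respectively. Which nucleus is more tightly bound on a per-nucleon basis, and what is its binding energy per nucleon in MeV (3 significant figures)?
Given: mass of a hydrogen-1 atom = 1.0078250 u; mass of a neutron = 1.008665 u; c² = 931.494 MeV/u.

¹⁴N: Σm = 7(1.0078250) + 7(1.008665) = 14.1154300 u; Δm = 0.1123300 u; E_B = 104.63 MeV; E_B/A = 7.474 MeV
²³⁹Pu: Σm = 94(1.0078250) + 145(1.008665) = 240.9919750 u; Δm = 1.9398150 u; E_B = 1806.9 MeV; E_B/A = 7.560 MeV
²³⁹Pu has the higher binding energy per nucleon, so it is the more tightly bound nucleus.

²³⁹Pu; 7.56 MeV/nucleon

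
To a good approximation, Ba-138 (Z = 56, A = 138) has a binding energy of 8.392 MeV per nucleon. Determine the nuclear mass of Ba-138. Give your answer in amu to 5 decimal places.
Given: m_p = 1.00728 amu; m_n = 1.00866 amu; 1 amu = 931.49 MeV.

137.87453 amu

Total binding energy = 138 × 8.392 = 1158.096 MeV
Mass defect = 1158.096 MeV / (931.49 MeV/amu) = 1.2432726 amu
Constituent mass = 56(1.00728) + 82(1.00866) = 139.11780 amu
Nuclear mass = 139.11780 − 1.2432726 = 137.8745274 amu ≈ 137.87453 amu (to 5 decimal places)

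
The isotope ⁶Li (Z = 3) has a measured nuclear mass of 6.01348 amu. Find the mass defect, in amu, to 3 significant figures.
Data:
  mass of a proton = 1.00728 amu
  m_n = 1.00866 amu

The nucleus contains 3 protons and 6 − 3 = 3 neutrons.
Σm = 3·m_p + 3·m_n = 3.02184 + 3.02598 = 6.04782 amu
Δm = 6.04782 − 6.01348 = 0.03434 amu

0.0343 amu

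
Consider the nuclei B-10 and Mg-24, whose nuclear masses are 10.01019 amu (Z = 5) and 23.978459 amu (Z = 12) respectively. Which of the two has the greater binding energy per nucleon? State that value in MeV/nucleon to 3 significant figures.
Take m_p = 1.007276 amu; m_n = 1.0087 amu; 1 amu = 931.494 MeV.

B-10: Σm = 5(1.007276) + 5(1.0087) = 10.079880 amu; Δm = 0.069690 amu; E_B = 64.916 MeV; E_B/A = 6.492 MeV
Mg-24: Σm = 12(1.007276) + 12(1.0087) = 24.191712 amu; Δm = 0.213253 amu; E_B = 198.64 MeV; E_B/A = 8.277 MeV
Mg-24 has the higher binding energy per nucleon, so it is the more tightly bound nucleus.

Mg-24; 8.28 MeV/nucleon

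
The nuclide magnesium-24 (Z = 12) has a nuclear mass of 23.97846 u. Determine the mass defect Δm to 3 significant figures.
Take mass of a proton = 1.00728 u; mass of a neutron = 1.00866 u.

0.213 u

Z = 12, so N = A − Z = 24 − 12 = 12.
Total constituent mass: 12 × 1.00728 + 12 × 1.00866 = 24.19128 u
Mass defect Δm = 24.19128 − 23.97846 = 0.21282 u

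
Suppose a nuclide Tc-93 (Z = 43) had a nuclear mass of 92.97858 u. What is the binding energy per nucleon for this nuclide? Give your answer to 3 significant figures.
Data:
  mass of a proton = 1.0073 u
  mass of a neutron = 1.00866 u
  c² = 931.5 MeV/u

The nucleus contains 43 protons and 93 − 43 = 50 neutrons.
Σm = 43·m_p + 50·m_n = 43.3139 + 50.43300 = 93.74690 u
Mass defect Δm = 93.74690 − 92.97858 = 0.76832 u
E_B = 0.76832 × 931.5 = 715.690 MeV
Per nucleon: 715.690 / 93 = 7.696 MeV

7.70 MeV/nucleon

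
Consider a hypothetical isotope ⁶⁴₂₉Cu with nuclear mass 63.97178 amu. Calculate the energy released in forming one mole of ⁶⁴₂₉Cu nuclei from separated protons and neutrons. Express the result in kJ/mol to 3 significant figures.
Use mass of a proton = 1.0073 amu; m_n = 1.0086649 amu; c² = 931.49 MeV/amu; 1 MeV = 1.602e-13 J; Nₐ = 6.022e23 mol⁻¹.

4.88e+10 kJ/mol

Mass of separated nucleons = 29(1.0073) + 35(1.0086649) = 29.2117 + 35.3032715 = 64.5149715 amu
Mass defect Δm = 64.5149715 − 63.97178 = 0.5431915 amu
Converting to energy: 0.5431915 amu × 931.49 MeV/amu = 505.977 MeV
Per nucleus in joules: 505.977 MeV × 1.602e-13 J/MeV = 8.1058e-11 J
Per mole: 8.1058e-11 J × 6.022e23 mol⁻¹ = 4.8813e+13 J/mol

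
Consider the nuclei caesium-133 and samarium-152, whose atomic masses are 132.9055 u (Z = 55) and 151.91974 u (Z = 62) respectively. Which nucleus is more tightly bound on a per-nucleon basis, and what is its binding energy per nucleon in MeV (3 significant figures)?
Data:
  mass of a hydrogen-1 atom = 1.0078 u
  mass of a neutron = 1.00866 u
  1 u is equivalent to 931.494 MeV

caesium-133: Σm = 55(1.0078) + 78(1.00866) = 134.10448 u; Δm = 1.19898 u; E_B = 1116.8 MeV; E_B/A = 8.397 MeV
samarium-152: Σm = 62(1.0078) + 90(1.00866) = 153.26300 u; Δm = 1.34326 u; E_B = 1251.2 MeV; E_B/A = 8.232 MeV
caesium-133 has the higher binding energy per nucleon, so it is the more tightly bound nucleus.

caesium-133; 8.40 MeV/nucleon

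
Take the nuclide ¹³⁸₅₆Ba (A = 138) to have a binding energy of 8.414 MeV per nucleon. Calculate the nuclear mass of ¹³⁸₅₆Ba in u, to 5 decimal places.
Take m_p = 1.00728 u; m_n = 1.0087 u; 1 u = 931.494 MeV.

137.87455 u

Total binding energy = 138 × 8.414 = 1161.132 MeV
Mass defect = 1161.132 MeV / (931.494 MeV/u) = 1.2465265 u
Constituent mass = 56(1.00728) + 82(1.0087) = 139.12108 u
Nuclear mass = 139.12108 − 1.2465265 = 137.8745535 u ≈ 137.87455 u (to 5 decimal places)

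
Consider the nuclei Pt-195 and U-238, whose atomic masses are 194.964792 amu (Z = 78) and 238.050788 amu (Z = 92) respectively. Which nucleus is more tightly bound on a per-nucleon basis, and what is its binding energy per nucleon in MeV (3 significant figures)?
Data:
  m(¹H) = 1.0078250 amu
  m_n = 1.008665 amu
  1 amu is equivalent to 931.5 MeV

Pt-195; 7.93 MeV/nucleon

Pt-195: Σm = 78(1.0078250) + 117(1.008665) = 196.6241550 amu; Δm = 1.6593630 amu; E_B = 1545.7 MeV; E_B/A = 7.927 MeV
U-238: Σm = 92(1.0078250) + 146(1.008665) = 239.9849900 amu; Δm = 1.9342020 amu; E_B = 1801.7 MeV; E_B/A = 7.570 MeV
Pt-195 has the higher binding energy per nucleon, so it is the more tightly bound nucleus.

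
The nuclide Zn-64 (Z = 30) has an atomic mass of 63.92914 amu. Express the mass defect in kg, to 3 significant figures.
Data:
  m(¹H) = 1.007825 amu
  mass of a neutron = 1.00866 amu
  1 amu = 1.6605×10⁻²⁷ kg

Mass of separated nucleons = 30(1.007825) + 34(1.00866) = 30.234750 + 34.29444 = 64.529190 amu
The mass defect is 64.529190 − 63.92914 = 0.600050 amu.
In SI units: 0.600050 amu × 1.6605×10⁻²⁷ kg/amu = 9.9638e-28 kg

9.96e-28 kg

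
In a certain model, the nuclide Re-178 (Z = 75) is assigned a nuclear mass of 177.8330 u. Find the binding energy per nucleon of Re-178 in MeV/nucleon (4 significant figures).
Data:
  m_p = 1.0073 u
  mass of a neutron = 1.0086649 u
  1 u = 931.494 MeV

8.410 MeV/nucleon

Σm = 75·m_p + 103·m_n = 75.5475 + 103.8924847 = 179.4399847 u
Mass defect Δm = 179.4399847 − 177.8330 = 1.6069847 u
Binding energy = Δm·c² = 1.6069847 × 931.494 MeV/u = 1496.90 MeV
BE/A = 1496.90 MeV / 178 = 8.410 MeV/nucleon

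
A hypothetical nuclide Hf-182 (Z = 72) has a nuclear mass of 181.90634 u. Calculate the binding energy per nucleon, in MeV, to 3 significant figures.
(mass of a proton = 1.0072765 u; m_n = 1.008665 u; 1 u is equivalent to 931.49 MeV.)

8.04 MeV/nucleon

With 72 protons and 110 neutrons (A = 182):
Σm = 72·m_p + 110·m_n = 72.5239080 + 110.953150 = 183.4770580 u
The mass defect is 183.4770580 − 181.90634 = 1.5707180 u.
E_B = 1.5707180 × 931.49 = 1463.11 MeV
Dividing by A = 182 gives 8.039 MeV per nucleon.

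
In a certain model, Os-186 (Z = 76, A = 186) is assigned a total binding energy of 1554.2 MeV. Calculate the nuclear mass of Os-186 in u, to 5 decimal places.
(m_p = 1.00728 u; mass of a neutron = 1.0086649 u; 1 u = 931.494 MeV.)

185.83792 u

Mass defect = 1554.2 MeV / (931.494 MeV/u) = 1.6685024 u
Constituent mass = 76(1.00728) + 110(1.0086649) = 187.5064190 u
Nuclear mass = 187.5064190 − 1.6685024 = 185.8379166 u ≈ 185.83792 u (to 5 decimal places)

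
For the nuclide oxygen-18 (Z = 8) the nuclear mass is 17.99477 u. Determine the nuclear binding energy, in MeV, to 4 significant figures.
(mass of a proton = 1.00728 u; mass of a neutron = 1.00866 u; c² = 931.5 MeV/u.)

139.8 MeV

Z = 8, so N = A − Z = 18 − 8 = 10.
Σm = 8·m_p + 10·m_n = 8.05824 + 10.08660 = 18.14484 u
Mass defect Δm = 18.14484 − 17.99477 = 0.15007 u
Binding energy = Δm·c² = 0.15007 × 931.5 MeV/u = 139.790 MeV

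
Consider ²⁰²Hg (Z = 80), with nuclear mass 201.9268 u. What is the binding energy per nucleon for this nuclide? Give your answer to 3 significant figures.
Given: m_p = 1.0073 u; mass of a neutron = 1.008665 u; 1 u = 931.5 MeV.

7.91 MeV/nucleon

The nucleus contains 80 protons and 202 − 80 = 122 neutrons.
Total constituent mass: 80 × 1.0073 + 122 × 1.008665 = 203.641130 u
Δm = 203.641130 − 201.9268 = 1.714330 u
Converting to energy: 1.714330 u × 931.5 MeV/u = 1596.90 MeV
BE/A = 1596.90 MeV / 202 = 7.905 MeV/nucleon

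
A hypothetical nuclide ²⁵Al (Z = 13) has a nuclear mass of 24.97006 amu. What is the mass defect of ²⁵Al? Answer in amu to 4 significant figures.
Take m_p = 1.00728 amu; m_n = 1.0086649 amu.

0.2286 amu

Total constituent mass: 13 × 1.00728 + 12 × 1.0086649 = 25.1986188 amu
The mass defect is 25.1986188 − 24.97006 = 0.2285588 amu.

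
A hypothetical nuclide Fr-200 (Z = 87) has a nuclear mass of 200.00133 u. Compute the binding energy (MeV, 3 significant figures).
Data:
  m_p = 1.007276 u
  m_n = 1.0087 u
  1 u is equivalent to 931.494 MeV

Total constituent mass: 87 × 1.007276 + 113 × 1.0087 = 201.616112 u
Δm = 201.616112 − 200.00133 = 1.614782 u
E_B = 1.614782 × 931.494 = 1504.16 MeV

1500 MeV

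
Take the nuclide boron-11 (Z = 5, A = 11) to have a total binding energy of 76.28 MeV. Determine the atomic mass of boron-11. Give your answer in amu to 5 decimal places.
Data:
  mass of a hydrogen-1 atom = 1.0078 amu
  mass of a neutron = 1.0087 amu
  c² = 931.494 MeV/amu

11.00931 amu

Mass defect = 76.28 MeV / (931.494 MeV/amu) = 0.0818900 amu
Constituent mass = 5(1.0078) + 6(1.0087) = 11.0912 amu
Atomic mass = 11.0912 − 0.0818900 = 11.0093100 amu ≈ 11.00931 amu (to 5 decimal places)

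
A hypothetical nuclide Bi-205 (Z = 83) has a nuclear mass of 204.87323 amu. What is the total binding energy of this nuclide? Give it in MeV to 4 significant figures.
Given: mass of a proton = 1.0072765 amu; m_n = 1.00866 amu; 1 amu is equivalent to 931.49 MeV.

With 83 protons and 122 neutrons (A = 205):
Mass of separated nucleons = 83(1.0072765) + 122(1.00866) = 83.6039495 + 123.05652 = 206.6604695 amu
Δm = 206.6604695 − 204.87323 = 1.7872395 amu
E_B = 1.7872395 × 931.49 = 1664.80 MeV

1665 MeV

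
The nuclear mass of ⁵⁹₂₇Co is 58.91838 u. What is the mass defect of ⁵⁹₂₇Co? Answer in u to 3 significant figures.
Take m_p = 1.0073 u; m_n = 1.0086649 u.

Z = 27, so N = A − Z = 59 − 27 = 32.
Mass of separated nucleons = 27(1.0073) + 32(1.0086649) = 27.1971 + 32.2772768 = 59.4743768 u
Δm = 59.4743768 − 58.91838 = 0.5559968 u

0.556 u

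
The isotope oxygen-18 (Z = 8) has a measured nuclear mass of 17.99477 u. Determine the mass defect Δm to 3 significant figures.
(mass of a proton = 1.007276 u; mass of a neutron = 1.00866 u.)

With 8 protons and 10 neutrons (A = 18):
Total constituent mass: 8 × 1.007276 + 10 × 1.00866 = 18.144808 u
The mass defect is 18.144808 − 17.99477 = 0.150038 u.

0.150 u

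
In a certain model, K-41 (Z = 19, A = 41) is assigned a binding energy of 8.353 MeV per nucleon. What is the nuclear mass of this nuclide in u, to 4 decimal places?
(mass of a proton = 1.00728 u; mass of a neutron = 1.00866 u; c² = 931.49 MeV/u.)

40.9612 u

Total binding energy = 41 × 8.353 = 342.473 MeV
Mass defect = 342.473 MeV / (931.49 MeV/u) = 0.367661 u
Constituent mass = 19(1.00728) + 22(1.00866) = 41.32884 u
Nuclear mass = 41.32884 − 0.367661 = 40.961179 u ≈ 40.9612 u (to 4 decimal places)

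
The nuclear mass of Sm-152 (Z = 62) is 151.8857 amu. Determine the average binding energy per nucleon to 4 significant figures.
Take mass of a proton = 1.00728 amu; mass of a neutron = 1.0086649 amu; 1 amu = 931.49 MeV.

8.246 MeV/nucleon

Σm = 62·m_p + 90·m_n = 62.45136 + 90.7798410 = 153.2312010 amu
Δm = 153.2312010 − 151.8857 = 1.3455010 amu
E_B = 1.3455010 × 931.49 = 1253.32 MeV
Per nucleon: 1253.32 / 152 = 8.246 MeV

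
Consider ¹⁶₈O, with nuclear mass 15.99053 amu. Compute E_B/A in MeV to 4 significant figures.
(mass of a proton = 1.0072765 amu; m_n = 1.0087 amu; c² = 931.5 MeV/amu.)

7.992 MeV/nucleon

Mass of separated nucleons = 8(1.0072765) + 8(1.0087) = 8.0582120 + 8.0696 = 16.1278120 amu
Δm = 16.1278120 − 15.99053 = 0.1372820 amu
Binding energy = Δm·c² = 0.1372820 × 931.5 MeV/amu = 127.878 MeV
Dividing by A = 16 gives 7.992 MeV per nucleon.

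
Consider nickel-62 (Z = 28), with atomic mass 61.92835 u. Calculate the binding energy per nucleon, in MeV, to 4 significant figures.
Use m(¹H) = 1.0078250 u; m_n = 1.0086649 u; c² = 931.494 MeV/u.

8.794 MeV/nucleon

The nucleus contains 28 protons and 62 − 28 = 34 neutrons.
Σm = 28·m(¹H) + 34·m_n = 28.2191000 + 34.2946066 = 62.5137066 u
The mass defect is 62.5137066 − 61.92835 = 0.5853566 u.
E_B = 0.5853566 × 931.494 = 545.256 MeV
Dividing by A = 62 gives 8.794 MeV per nucleon.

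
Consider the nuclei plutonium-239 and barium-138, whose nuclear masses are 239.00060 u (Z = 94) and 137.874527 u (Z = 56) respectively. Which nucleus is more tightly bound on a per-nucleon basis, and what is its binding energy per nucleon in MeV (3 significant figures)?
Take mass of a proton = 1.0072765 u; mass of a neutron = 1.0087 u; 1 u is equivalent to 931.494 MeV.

barium-138; 8.41 MeV/nucleon

plutonium-239: Σm = 94(1.0072765) + 145(1.0087) = 240.9454910 u; Δm = 1.9448910 u; E_B = 1811.7 MeV; E_B/A = 7.580 MeV
barium-138: Σm = 56(1.0072765) + 82(1.0087) = 139.1208840 u; Δm = 1.2463570 u; E_B = 1161.0 MeV; E_B/A = 8.413 MeV
barium-138 has the higher binding energy per nucleon, so it is the more tightly bound nucleus.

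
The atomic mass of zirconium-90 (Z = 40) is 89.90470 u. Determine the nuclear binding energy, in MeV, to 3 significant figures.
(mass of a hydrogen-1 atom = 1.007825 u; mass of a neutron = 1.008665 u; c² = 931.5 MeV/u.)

784 MeV

The nucleus contains 40 protons and 90 − 40 = 50 neutrons.
Mass of separated nucleons = 40(1.007825) + 50(1.008665) = 40.313000 + 50.433250 = 90.746250 u
Mass defect Δm = 90.746250 − 89.90470 = 0.841550 u
Binding energy = Δm·c² = 0.841550 × 931.5 MeV/u = 783.904 MeV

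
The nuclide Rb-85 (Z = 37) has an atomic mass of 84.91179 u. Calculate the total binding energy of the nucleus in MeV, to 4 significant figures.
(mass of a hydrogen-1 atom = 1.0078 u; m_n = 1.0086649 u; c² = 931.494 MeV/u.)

738.4 MeV

With 37 protons and 48 neutrons (A = 85):
Mass of separated nucleons = 37(1.0078) + 48(1.0086649) = 37.2886 + 48.4159152 = 85.7045152 u
Δm = 85.7045152 − 84.91179 = 0.7927252 u
Converting to energy: 0.7927252 u × 931.494 MeV/u = 738.419 MeV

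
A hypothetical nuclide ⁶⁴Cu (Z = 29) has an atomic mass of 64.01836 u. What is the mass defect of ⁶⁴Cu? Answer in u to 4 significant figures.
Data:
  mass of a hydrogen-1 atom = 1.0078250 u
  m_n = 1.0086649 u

Σm = 29·m(¹H) + 35·m_n = 29.2269250 + 35.3032715 = 64.5301965 u
Δm = 64.5301965 − 64.01836 = 0.5118365 u

0.5118 u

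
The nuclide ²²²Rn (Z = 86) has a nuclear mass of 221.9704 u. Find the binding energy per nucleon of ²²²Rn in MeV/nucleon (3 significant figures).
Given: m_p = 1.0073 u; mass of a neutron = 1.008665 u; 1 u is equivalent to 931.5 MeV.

Mass of separated nucleons = 86(1.0073) + 136(1.008665) = 86.6278 + 137.178440 = 223.806240 u
Mass defect Δm = 223.806240 − 221.9704 = 1.835840 u
E_B = 1.835840 × 931.5 = 1710.08 MeV
Per nucleon: 1710.08 / 222 = 7.703 MeV

7.70 MeV/nucleon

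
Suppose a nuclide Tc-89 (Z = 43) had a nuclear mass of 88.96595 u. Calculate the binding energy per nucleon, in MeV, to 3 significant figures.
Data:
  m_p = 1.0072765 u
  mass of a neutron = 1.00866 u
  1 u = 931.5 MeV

With 43 protons and 46 neutrons (A = 89):
Mass of separated nucleons = 43(1.0072765) + 46(1.00866) = 43.3128895 + 46.39836 = 89.7112495 u
Δm = 89.7112495 − 88.96595 = 0.7452995 u
E_B = 0.7452995 × 931.5 = 694.246 MeV
Per nucleon: 694.246 / 89 = 7.801 MeV

7.80 MeV/nucleon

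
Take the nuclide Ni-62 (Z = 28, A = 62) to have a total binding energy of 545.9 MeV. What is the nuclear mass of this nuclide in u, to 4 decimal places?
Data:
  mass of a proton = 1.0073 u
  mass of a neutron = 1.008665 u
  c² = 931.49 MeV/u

Mass defect = 545.9 MeV / (931.49 MeV/u) = 0.586050 u
Constituent mass = 28(1.0073) + 34(1.008665) = 62.499010 u
Nuclear mass = 62.499010 − 0.586050 = 61.912960 u ≈ 61.9130 u (to 4 decimal places)

61.9130 u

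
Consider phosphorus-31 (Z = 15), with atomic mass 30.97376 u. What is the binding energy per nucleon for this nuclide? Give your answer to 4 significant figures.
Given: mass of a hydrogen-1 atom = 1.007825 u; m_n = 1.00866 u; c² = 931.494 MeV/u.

Total constituent mass: 15 × 1.007825 + 16 × 1.00866 = 31.255935 u
Mass defect Δm = 31.255935 − 30.97376 = 0.282175 u
Binding energy = Δm·c² = 0.282175 × 931.494 MeV/u = 262.844 MeV
Per nucleon: 262.844 / 31 = 8.479 MeV

8.479 MeV/nucleon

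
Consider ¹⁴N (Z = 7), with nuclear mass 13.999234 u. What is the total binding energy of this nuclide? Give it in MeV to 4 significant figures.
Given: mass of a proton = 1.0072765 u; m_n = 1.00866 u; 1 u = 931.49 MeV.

104.6 MeV

With 7 protons and 7 neutrons (A = 14):
Total constituent mass: 7 × 1.0072765 + 7 × 1.00866 = 14.1115555 u
The mass defect is 14.1115555 − 13.999234 = 0.1123215 u.
Binding energy = Δm·c² = 0.1123215 × 931.49 MeV/u = 104.626 MeV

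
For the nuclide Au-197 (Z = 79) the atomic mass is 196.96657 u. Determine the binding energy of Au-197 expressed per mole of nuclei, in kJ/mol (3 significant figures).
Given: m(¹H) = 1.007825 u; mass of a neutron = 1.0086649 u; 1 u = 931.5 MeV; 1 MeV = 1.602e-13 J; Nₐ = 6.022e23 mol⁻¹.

1.50e+11 kJ/mol

Total constituent mass: 79 × 1.007825 + 118 × 1.0086649 = 198.6406332 u
Δm = 198.6406332 − 196.96657 = 1.6740632 u
Converting to energy: 1.6740632 u × 931.5 MeV/u = 1559.39 MeV
Per nucleus in joules: 1559.39 MeV × 1.602e-13 J/MeV = 2.4981e-10 J
Per mole: 2.4981e-10 J × 6.022e23 mol⁻¹ = 1.5044e+14 J/mol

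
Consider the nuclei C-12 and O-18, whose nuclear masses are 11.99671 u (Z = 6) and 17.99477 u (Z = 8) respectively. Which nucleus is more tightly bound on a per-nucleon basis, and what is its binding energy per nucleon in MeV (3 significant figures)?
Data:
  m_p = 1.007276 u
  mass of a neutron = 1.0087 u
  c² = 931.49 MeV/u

O-18; 7.79 MeV/nucleon

C-12: Σm = 6(1.007276) + 6(1.0087) = 12.095856 u; Δm = 0.099146 u; E_B = 92.354 MeV; E_B/A = 7.696 MeV
O-18: Σm = 8(1.007276) + 10(1.0087) = 18.145208 u; Δm = 0.150438 u; E_B = 140.13 MeV; E_B/A = 7.785 MeV
O-18 has the higher binding energy per nucleon, so it is the more tightly bound nucleus.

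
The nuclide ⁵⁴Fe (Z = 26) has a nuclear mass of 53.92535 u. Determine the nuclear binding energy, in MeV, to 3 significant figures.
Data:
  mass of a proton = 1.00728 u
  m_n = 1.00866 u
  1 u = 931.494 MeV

With 26 protons and 28 neutrons (A = 54):
Total constituent mass: 26 × 1.00728 + 28 × 1.00866 = 54.43176 u
The mass defect is 54.43176 − 53.92535 = 0.50641 u.
Converting to energy: 0.50641 u × 931.494 MeV/u = 471.718 MeV

472 MeV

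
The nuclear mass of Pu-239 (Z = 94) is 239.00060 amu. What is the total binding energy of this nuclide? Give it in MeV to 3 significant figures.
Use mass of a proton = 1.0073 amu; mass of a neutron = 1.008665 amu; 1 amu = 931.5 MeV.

Z = 94, so N = A − Z = 239 − 94 = 145.
Mass of separated nucleons = 94(1.0073) + 145(1.008665) = 94.6862 + 146.256425 = 240.942625 amu
The mass defect is 240.942625 − 239.00060 = 1.942025 amu.
Binding energy = Δm·c² = 1.942025 × 931.5 MeV/amu = 1809.00 MeV

1810 MeV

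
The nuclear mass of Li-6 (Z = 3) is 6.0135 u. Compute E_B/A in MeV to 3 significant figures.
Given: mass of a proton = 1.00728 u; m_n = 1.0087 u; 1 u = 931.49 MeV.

Σm = 3·m_p + 3·m_n = 3.02184 + 3.0261 = 6.04794 u
The mass defect is 6.04794 − 6.0135 = 0.03444 u.
E_B = 0.03444 × 931.49 = 32.0805 MeV
Dividing by A = 6 gives 5.347 MeV per nucleon.

5.35 MeV/nucleon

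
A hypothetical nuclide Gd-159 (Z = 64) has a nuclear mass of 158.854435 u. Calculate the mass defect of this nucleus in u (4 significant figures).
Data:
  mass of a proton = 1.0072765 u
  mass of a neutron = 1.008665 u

Mass of separated nucleons = 64(1.0072765) + 95(1.008665) = 64.4656960 + 95.823175 = 160.2888710 u
Mass defect Δm = 160.2888710 − 158.854435 = 1.4344360 u

1.434 u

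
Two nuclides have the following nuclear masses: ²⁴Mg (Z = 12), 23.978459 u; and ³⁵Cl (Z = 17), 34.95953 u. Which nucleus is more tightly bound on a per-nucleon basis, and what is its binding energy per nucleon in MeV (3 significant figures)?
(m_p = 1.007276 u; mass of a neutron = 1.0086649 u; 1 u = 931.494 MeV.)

²⁴Mg: Σm = 12(1.007276) + 12(1.0086649) = 24.1912908 u; Δm = 0.2128318 u; E_B = 198.25 MeV; E_B/A = 8.260 MeV
³⁵Cl: Σm = 17(1.007276) + 18(1.0086649) = 35.2796602 u; Δm = 0.3201302 u; E_B = 298.20 MeV; E_B/A = 8.520 MeV
³⁵Cl has the higher binding energy per nucleon, so it is the more tightly bound nucleus.

³⁵Cl; 8.52 MeV/nucleon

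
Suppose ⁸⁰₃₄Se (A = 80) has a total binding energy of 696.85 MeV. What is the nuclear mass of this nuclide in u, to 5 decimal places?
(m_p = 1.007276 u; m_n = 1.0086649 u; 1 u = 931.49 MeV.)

79.89787 u

Mass defect = 696.85 MeV / (931.49 MeV/u) = 0.7481025 u
Constituent mass = 34(1.007276) + 46(1.0086649) = 80.6459694 u
Nuclear mass = 80.6459694 − 0.7481025 = 79.8978669 u ≈ 79.89787 u (to 5 decimal places)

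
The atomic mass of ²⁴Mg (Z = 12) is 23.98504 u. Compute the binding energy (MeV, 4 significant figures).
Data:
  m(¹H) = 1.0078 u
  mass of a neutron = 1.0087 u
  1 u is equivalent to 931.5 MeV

The nucleus contains 12 protons and 24 − 12 = 12 neutrons.
Σm = 12·m(¹H) + 12·m_n = 12.0936 + 12.1044 = 24.1980 u
Mass defect Δm = 24.1980 − 23.98504 = 0.21296 u
Converting to energy: 0.21296 u × 931.5 MeV/u = 198.372 MeV

198.4 MeV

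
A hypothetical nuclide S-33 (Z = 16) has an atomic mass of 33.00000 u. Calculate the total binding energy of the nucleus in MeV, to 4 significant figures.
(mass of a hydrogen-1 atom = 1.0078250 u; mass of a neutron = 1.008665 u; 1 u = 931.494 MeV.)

253.8 MeV

Z = 16, so N = A − Z = 33 − 16 = 17.
Total constituent mass: 16 × 1.0078250 + 17 × 1.008665 = 33.2725050 u
Mass defect Δm = 33.2725050 − 33.00000 = 0.2725050 u
E_B = 0.2725050 × 931.494 = 253.837 MeV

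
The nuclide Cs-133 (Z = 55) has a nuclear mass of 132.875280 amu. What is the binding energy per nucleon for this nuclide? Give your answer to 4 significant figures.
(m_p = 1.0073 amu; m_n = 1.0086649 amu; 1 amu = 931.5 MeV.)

8.419 MeV/nucleon

Total constituent mass: 55 × 1.0073 + 78 × 1.0086649 = 134.0773622 amu
The mass defect is 134.0773622 − 132.875280 = 1.2020822 amu.
Converting to energy: 1.2020822 amu × 931.5 MeV/amu = 1119.74 MeV
BE/A = 1119.74 MeV / 133 = 8.419 MeV/nucleon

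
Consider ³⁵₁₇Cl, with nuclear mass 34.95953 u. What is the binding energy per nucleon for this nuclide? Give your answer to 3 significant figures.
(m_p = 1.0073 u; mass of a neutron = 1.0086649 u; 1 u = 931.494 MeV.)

Σm = 17·m_p + 18·m_n = 17.1241 + 18.1559682 = 35.2800682 u
Mass defect Δm = 35.2800682 − 34.95953 = 0.3205382 u
Binding energy = Δm·c² = 0.3205382 × 931.494 MeV/u = 298.579 MeV
Dividing by A = 35 gives 8.531 MeV per nucleon.

8.53 MeV/nucleon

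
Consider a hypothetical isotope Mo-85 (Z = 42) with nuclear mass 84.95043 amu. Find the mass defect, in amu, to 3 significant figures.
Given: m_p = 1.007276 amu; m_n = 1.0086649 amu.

0.728 amu

Σm = 42·m_p + 43·m_n = 42.305592 + 43.3725907 = 85.6781827 amu
The mass defect is 85.6781827 − 84.95043 = 0.7277527 amu.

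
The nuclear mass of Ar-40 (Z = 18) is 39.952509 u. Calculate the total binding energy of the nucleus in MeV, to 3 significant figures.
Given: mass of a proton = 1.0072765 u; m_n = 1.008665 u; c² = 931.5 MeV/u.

With 18 protons and 22 neutrons (A = 40):
Total constituent mass: 18 × 1.0072765 + 22 × 1.008665 = 40.3216070 u
The mass defect is 40.3216070 − 39.952509 = 0.3690980 u.
Binding energy = Δm·c² = 0.3690980 × 931.5 MeV/u = 343.815 MeV

344 MeV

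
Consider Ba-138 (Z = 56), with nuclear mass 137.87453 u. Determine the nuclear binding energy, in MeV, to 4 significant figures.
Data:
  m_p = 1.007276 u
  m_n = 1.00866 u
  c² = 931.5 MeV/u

1158 MeV

With 56 protons and 82 neutrons (A = 138):
Mass of separated nucleons = 56(1.007276) + 82(1.00866) = 56.407456 + 82.71012 = 139.117576 u
Mass defect Δm = 139.117576 − 137.87453 = 1.243046 u
Converting to energy: 1.243046 u × 931.5 MeV/u = 1157.90 MeV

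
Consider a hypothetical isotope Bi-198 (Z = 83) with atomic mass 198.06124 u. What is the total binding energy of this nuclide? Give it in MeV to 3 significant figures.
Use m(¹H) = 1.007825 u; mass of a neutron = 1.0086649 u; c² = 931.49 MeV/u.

1480 MeV

The nucleus contains 83 protons and 198 − 83 = 115 neutrons.
Mass of separated nucleons = 83(1.007825) + 115(1.0086649) = 83.649475 + 115.9964635 = 199.6459385 u
Δm = 199.6459385 − 198.06124 = 1.5846985 u
E_B = 1.5846985 × 931.49 = 1476.13 MeV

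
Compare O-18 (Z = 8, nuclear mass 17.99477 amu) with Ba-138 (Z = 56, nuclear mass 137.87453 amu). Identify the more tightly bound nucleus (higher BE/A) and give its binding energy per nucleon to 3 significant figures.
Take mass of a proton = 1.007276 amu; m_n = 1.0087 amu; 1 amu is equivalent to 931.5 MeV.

Ba-138; 8.41 MeV/nucleon

O-18: Σm = 8(1.007276) + 10(1.0087) = 18.145208 amu; Δm = 0.150438 amu; E_B = 140.13 MeV; E_B/A = 7.785 MeV
Ba-138: Σm = 56(1.007276) + 82(1.0087) = 139.120856 amu; Δm = 1.246326 amu; E_B = 1161.0 MeV; E_B/A = 8.413 MeV
Ba-138 has the higher binding energy per nucleon, so it is the more tightly bound nucleus.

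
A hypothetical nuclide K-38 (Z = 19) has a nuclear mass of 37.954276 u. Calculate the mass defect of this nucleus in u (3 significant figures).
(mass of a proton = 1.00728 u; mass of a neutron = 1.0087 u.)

0.349 u

Σm = 19·m_p + 19·m_n = 19.13832 + 19.1653 = 38.30362 u
The mass defect is 38.30362 − 37.954276 = 0.349344 u.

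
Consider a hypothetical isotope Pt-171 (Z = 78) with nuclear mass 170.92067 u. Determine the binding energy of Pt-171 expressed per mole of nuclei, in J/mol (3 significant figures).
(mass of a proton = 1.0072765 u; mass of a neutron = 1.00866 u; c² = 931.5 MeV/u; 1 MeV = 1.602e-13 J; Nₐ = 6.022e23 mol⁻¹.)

1.31e+14 J/mol

The nucleus contains 78 protons and 171 − 78 = 93 neutrons.
Σm = 78·m_p + 93·m_n = 78.5675670 + 93.80538 = 172.3729470 u
Δm = 172.3729470 − 170.92067 = 1.4522770 u
E_B = 1.4522770 × 931.5 = 1352.80 MeV
Per nucleus in joules: 1352.80 MeV × 1.602e-13 J/MeV = 2.1672e-10 J
Per mole: 2.1672e-10 J × 6.022e23 mol⁻¹ = 1.3051e+14 J/mol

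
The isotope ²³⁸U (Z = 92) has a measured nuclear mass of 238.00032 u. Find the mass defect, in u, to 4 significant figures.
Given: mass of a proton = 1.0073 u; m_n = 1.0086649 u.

Total constituent mass: 92 × 1.0073 + 146 × 1.0086649 = 239.9366754 u
Δm = 239.9366754 − 238.00032 = 1.9363554 u

1.936 u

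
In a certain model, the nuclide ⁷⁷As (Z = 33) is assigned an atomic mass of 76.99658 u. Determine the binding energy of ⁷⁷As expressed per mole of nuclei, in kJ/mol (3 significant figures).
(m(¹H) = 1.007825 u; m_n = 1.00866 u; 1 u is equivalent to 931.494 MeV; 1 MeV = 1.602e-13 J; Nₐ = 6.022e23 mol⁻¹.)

With 33 protons and 44 neutrons (A = 77):
Mass of separated nucleons = 33(1.007825) + 44(1.00866) = 33.258225 + 44.38104 = 77.639265 u
Mass defect Δm = 77.639265 − 76.99658 = 0.642685 u
E_B = 0.642685 × 931.494 = 598.657 MeV
Per nucleus in joules: 598.657 MeV × 1.602e-13 J/MeV = 9.5905e-11 J
Per mole: 9.5905e-11 J × 6.022e23 mol⁻¹ = 5.7754e+13 J/mol

5.78e+10 kJ/mol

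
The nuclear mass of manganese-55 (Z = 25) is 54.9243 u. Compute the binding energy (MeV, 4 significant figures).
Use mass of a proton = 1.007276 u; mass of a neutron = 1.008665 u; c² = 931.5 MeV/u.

The nucleus contains 25 protons and 55 − 25 = 30 neutrons.
Total constituent mass: 25 × 1.007276 + 30 × 1.008665 = 55.441850 u
Δm = 55.441850 − 54.9243 = 0.517550 u
Converting to energy: 0.517550 u × 931.5 MeV/u = 482.098 MeV

482.1 MeV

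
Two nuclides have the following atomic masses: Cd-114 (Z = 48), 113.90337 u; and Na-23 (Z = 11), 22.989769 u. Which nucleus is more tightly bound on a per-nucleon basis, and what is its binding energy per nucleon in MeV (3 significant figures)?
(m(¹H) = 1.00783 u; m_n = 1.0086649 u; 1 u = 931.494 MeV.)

Cd-114: Σm = 48(1.00783) + 66(1.0086649) = 114.9477234 u; Δm = 1.0443534 u; E_B = 972.81 MeV; E_B/A = 8.533 MeV
Na-23: Σm = 11(1.00783) + 12(1.0086649) = 23.1901088 u; Δm = 0.2003398 u; E_B = 186.62 MeV; E_B/A = 8.114 MeV
Cd-114 has the higher binding energy per nucleon, so it is the more tightly bound nucleus.

Cd-114; 8.53 MeV/nucleon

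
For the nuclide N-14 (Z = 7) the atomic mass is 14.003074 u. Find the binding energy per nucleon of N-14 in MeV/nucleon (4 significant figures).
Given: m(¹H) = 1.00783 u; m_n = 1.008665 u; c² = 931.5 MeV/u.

With 7 protons and 7 neutrons (A = 14):
Mass of separated nucleons = 7(1.00783) + 7(1.008665) = 7.05481 + 7.060655 = 14.115465 u
Mass defect Δm = 14.115465 − 14.003074 = 0.112391 u
Binding energy = Δm·c² = 0.112391 × 931.5 MeV/u = 104.692 MeV
BE/A = 104.692 MeV / 14 = 7.478 MeV/nucleon

7.478 MeV/nucleon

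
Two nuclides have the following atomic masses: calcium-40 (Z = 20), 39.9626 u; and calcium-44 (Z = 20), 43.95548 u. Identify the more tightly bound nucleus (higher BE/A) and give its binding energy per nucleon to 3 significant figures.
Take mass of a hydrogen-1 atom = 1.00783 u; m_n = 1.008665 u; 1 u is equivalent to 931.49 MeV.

calcium-44; 8.66 MeV/nucleon

calcium-40: Σm = 20(1.00783) + 20(1.008665) = 40.329900 u; Δm = 0.367300 u; E_B = 342.136 MeV; E_B/A = 8.553 MeV
calcium-44: Σm = 20(1.00783) + 24(1.008665) = 44.364560 u; Δm = 0.409080 u; E_B = 381.05 MeV; E_B/A = 8.660 MeV
calcium-44 has the higher binding energy per nucleon, so it is the more tightly bound nucleus.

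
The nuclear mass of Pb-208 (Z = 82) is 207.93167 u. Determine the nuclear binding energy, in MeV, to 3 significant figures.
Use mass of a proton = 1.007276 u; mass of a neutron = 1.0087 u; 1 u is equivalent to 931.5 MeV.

Σm = 82·m_p + 126·m_n = 82.596632 + 127.0962 = 209.692832 u
Δm = 209.692832 − 207.93167 = 1.761162 u
Converting to energy: 1.761162 u × 931.5 MeV/u = 1640.52 MeV

1640 MeV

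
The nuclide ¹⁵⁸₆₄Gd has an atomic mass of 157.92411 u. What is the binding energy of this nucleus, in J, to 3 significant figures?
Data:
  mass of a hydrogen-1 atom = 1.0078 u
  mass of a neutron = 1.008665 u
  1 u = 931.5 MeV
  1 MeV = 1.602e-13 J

Z = 64, so N = A − Z = 158 − 64 = 94.
Total constituent mass: 64 × 1.0078 + 94 × 1.008665 = 159.313710 u
The mass defect is 159.313710 − 157.92411 = 1.389600 u.
Binding energy = Δm·c² = 1.389600 × 931.5 MeV/u = 1294.41 MeV
In joules: 1294.41 MeV × 1.602e-13 J/MeV = 2.0736e-10 J

2.07e-10 J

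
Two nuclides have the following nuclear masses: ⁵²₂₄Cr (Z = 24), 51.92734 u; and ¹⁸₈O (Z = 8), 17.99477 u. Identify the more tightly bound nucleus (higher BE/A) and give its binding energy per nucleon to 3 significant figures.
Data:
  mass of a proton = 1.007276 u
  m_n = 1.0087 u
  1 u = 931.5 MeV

⁵²₂₄Cr: Σm = 24(1.007276) + 28(1.0087) = 52.418224 u; Δm = 0.490884 u; E_B = 457.26 MeV; E_B/A = 8.793 MeV
¹⁸₈O: Σm = 8(1.007276) + 10(1.0087) = 18.145208 u; Δm = 0.150438 u; E_B = 140.13 MeV; E_B/A = 7.785 MeV
⁵²₂₄Cr has the higher binding energy per nucleon, so it is the more tightly bound nucleus.

⁵²₂₄Cr; 8.79 MeV/nucleon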